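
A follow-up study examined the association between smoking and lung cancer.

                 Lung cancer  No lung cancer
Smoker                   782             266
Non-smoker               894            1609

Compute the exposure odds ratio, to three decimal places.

5.291

Cells: a = 782, b = 266, c = 894, d = 1609.
OR = (a·d)/(b·c) = (782 × 1609) / (266 × 894) = 1258238 / 237804 = 5.29107
The odds of lung cancer are about 5.29 times as high in the smoker group.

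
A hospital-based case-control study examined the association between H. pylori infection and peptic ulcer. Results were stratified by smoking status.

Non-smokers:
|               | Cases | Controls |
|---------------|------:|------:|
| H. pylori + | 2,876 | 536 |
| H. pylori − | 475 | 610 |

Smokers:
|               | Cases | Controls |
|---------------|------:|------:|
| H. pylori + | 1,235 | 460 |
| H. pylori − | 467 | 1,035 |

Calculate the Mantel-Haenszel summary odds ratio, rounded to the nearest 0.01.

OR_MH = Σ(aᵢdᵢ/nᵢ) / Σ(bᵢcᵢ/nᵢ), where nᵢ is the stratum total.
Stratum 1 (Non-smokers): n = 4497; a·d/n = 2876·610/4497 = 390.1179; b·c/n = 536·475/4497 = 56.6155
Stratum 2 (Smokers): n = 3197; a·d/n = 1235·1035/3197 = 399.8201; b·c/n = 460·467/3197 = 67.1942
OR_MH = (390.1179 + 399.8201) / (56.6155 + 67.1942) = 789.9380 / 123.8098 = 6.38026

6.38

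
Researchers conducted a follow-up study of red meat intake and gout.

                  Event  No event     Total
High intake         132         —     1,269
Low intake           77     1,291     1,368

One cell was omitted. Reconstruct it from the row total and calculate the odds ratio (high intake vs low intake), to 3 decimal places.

1.946

The missing cell is in the exposed row: 1269 − 132 = 1137.
So a = 132, b = 1137, c = 77, d = 1291.
OR = (a·d)/(b·c) = (132 × 1291) / (1137 × 77) = 170412 / 87549 = 1.94648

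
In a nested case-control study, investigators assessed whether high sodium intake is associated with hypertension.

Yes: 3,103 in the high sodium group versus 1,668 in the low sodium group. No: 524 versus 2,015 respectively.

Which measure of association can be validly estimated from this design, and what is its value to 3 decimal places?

7.154

From the description: a = 3103, b = 524, c = 1668, d = 2015.
This is a nested case-control study: participants were sampled on outcome status, so risks in the source population cannot be estimated directly — relative risk is not valid here. The odds ratio is the appropriate measure.
OR = (a·d)/(b·c) = (3103 × 2015) / (524 × 1668) = 6252545 / 874032 = 7.15368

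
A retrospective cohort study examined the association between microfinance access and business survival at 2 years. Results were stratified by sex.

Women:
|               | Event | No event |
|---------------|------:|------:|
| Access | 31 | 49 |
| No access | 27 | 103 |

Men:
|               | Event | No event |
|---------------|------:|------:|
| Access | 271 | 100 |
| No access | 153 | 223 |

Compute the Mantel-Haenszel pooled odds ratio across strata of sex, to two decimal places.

3.59

OR_MH = Σ(aᵢdᵢ/nᵢ) / Σ(bᵢcᵢ/nᵢ), where nᵢ is the stratum total.
Stratum 1 (Women): n = 210; a·d/n = 31·103/210 = 15.2048; b·c/n = 49·27/210 = 6.3000
Stratum 2 (Men): n = 747; a·d/n = 271·223/747 = 80.9009; b·c/n = 100·153/747 = 20.4819
OR_MH = (15.2048 + 80.9009) / (6.3000 + 20.4819) = 96.1057 / 26.7819 = 3.58845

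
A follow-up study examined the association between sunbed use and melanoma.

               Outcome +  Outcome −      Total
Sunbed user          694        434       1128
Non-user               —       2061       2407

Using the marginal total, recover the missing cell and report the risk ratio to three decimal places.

4.280

The missing cell is in the unexposed row: 2407 − 2061 = 346.
So a = 694, b = 434, c = 346, d = 2061.
RR = [a/(a+b)] / [c/(c+d)] = (694/1128) / (346/2407) = 0.61525/0.14375 = 4.28006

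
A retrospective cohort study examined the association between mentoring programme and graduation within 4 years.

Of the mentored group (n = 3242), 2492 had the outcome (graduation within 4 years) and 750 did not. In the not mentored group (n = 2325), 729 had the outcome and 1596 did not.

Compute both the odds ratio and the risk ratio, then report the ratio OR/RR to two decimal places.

From the description: a = 2492, b = 750, c = 729, d = 1596.
OR = (2492·1596)/(750·729) = 3977232/546750 = 7.27432
Risk in exposed = 2492/3242 = 0.76866; risk in unexposed = 729/2325 = 0.31355; RR = 2.45149
OR/RR = 7.27432 / 2.45149 = 2.96730
The outcome is not rare, so the OR lies further from 1 than the RR.

2.97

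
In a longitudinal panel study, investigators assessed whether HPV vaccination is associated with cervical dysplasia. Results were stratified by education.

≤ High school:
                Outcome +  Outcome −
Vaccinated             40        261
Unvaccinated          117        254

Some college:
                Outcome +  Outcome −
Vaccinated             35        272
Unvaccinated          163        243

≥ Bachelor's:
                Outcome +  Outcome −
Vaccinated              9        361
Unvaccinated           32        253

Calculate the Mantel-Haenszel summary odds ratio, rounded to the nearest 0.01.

0.24

OR_MH = Σ(aᵢdᵢ/nᵢ) / Σ(bᵢcᵢ/nᵢ), where nᵢ is the stratum total.
Stratum 1 (≤ High school): n = 672; a·d/n = 40·254/672 = 15.1190; b·c/n = 261·117/672 = 45.4420
Stratum 2 (Some college): n = 713; a·d/n = 35·243/713 = 11.9285; b·c/n = 272·163/713 = 62.1823
Stratum 3 (≥ Bachelor's): n = 655; a·d/n = 9·253/655 = 3.4763; b·c/n = 361·32/655 = 17.6366
OR_MH = (15.1190 + 11.9285 + 3.4763) / (45.4420 + 62.1823 + 17.6366) = 30.5239 / 125.2609 = 0.24368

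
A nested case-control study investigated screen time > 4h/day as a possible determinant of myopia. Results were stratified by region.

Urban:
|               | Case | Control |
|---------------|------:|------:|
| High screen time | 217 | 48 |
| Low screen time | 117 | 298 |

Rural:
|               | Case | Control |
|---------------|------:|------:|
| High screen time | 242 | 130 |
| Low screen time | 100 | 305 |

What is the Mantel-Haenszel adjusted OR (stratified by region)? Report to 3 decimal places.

7.607

OR_MH = Σ(aᵢdᵢ/nᵢ) / Σ(bᵢcᵢ/nᵢ), where nᵢ is the stratum total.
Stratum 1 (Urban): n = 680; a·d/n = 217·298/680 = 95.0971; b·c/n = 48·117/680 = 8.2588
Stratum 2 (Rural): n = 777; a·d/n = 242·305/777 = 94.9936; b·c/n = 130·100/777 = 16.7310
OR_MH = (95.0971 + 94.9936) / (8.2588 + 16.7310) = 190.0906 / 24.9898 = 7.60672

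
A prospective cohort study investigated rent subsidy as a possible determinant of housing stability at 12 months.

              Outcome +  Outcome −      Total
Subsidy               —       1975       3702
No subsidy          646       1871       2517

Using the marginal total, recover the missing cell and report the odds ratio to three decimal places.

The missing cell is in the exposed row: 3702 − 1975 = 1727.
So a = 1727, b = 1975, c = 646, d = 1871.
OR = (a·d)/(b·c) = (1727 × 1871) / (1975 × 646) = 3231217 / 1275850 = 2.53260

2.533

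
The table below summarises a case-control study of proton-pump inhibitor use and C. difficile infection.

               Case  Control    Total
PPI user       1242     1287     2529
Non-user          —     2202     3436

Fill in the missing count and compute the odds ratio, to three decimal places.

The missing cell is in the unexposed row: 3436 − 2202 = 1234.
So a = 1242, b = 1287, c = 1234, d = 2202.
OR = (a·d)/(b·c) = (1242 × 2202) / (1287 × 1234) = 2734884 / 1588158 = 1.72205

1.722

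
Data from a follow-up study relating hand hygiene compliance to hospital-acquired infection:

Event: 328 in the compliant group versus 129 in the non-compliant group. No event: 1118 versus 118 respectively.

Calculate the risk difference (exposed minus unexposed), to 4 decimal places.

From the description: a = 328, b = 1118, c = 129, d = 118.
Risk in exposed = 328/1446 = 0.226833; risk in unexposed = 129/247 = 0.522267.
Risk difference = 0.226833 − 0.522267 = -0.295435

-0.2954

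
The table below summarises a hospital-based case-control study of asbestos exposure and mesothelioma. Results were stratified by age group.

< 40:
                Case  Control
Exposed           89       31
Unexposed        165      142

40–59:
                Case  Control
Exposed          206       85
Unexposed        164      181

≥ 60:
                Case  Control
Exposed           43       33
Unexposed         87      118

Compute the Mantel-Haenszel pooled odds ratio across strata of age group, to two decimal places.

2.41

OR_MH = Σ(aᵢdᵢ/nᵢ) / Σ(bᵢcᵢ/nᵢ), where nᵢ is the stratum total.
Stratum 1 (< 40): n = 427; a·d/n = 89·142/427 = 29.5972; b·c/n = 31·165/427 = 11.9789
Stratum 2 (40–59): n = 636; a·d/n = 206·181/636 = 58.6258; b·c/n = 85·164/636 = 21.9182
Stratum 3 (≥ 60): n = 281; a·d/n = 43·118/281 = 18.0569; b·c/n = 33·87/281 = 10.2171
OR_MH = (29.5972 + 58.6258 + 18.0569) / (11.9789 + 21.9182 + 10.2171) = 106.2799 / 44.1142 = 2.40920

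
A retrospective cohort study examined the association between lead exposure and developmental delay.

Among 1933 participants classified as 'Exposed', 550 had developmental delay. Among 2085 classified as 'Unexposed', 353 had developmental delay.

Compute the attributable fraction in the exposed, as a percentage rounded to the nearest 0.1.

40.5

From the description: a = 550, b = 1383, c = 353, d = 1732.
Risk in exposed = 550/1933 = 0.28453; risk in unexposed = 353/2085 = 0.16930.
RR = 0.28453/0.16930 = 1.68059
AR% = (RR − 1)/RR × 100 = (1.68059 − 1)/1.68059 × 100 = 40.4971%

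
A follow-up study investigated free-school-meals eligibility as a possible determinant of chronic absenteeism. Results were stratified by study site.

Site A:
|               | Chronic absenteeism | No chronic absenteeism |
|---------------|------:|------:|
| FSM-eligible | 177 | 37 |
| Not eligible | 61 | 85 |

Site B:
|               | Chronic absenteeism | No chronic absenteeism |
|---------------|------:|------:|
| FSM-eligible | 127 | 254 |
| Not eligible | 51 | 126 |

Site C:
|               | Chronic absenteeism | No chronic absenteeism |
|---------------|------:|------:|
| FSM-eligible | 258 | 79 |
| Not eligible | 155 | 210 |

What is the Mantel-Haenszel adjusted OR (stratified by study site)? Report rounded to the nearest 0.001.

OR_MH = Σ(aᵢdᵢ/nᵢ) / Σ(bᵢcᵢ/nᵢ), where nᵢ is the stratum total.
Stratum 1 (Site A): n = 360; a·d/n = 177·85/360 = 41.7917; b·c/n = 37·61/360 = 6.2694
Stratum 2 (Site B): n = 558; a·d/n = 127·126/558 = 28.6774; b·c/n = 254·51/558 = 23.2151
Stratum 3 (Site C): n = 702; a·d/n = 258·210/702 = 77.1795; b·c/n = 79·155/702 = 17.4430
OR_MH = (41.7917 + 28.6774 + 77.1795) / (6.2694 + 23.2151 + 17.4430) = 147.6486 / 46.9275 = 3.14631

3.146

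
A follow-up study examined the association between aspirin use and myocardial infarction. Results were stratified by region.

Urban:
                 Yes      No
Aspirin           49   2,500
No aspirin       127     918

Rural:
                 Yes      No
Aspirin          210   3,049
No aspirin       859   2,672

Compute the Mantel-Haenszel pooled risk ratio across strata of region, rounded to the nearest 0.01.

0.25

RR_MH = Σ(aᵢ·n₀ᵢ/nᵢ) / Σ(cᵢ·n₁ᵢ/nᵢ), with n₁ᵢ = aᵢ+bᵢ (exposed), n₀ᵢ = cᵢ+dᵢ (unexposed), nᵢ = n₁ᵢ+n₀ᵢ.
Stratum 1 (Urban): n₁ = 2549, n₀ = 1045, n = 3594; a·n₀/n = 49·1045/3594 = 14.2474; c·n₁/n = 127·2549/3594 = 90.0732
Stratum 2 (Rural): n₁ = 3259, n₀ = 3531, n = 6790; a·n₀/n = 210·3531/6790 = 109.2062; c·n₁/n = 859·3259/6790 = 412.2947
RR_MH = (14.2474 + 109.2062) / (90.0732 + 412.2947) = 123.4535 / 502.3679 = 0.24574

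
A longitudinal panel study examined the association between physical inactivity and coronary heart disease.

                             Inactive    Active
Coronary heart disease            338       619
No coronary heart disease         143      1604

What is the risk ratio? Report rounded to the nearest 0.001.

Reading the table with exposure as columns: a = 338 (Inactive, case), b = 143 (Inactive, non-case), c = 619 (Active, case), d = 1604.
Risk in exposed = 338/481 = 0.70270; risk in unexposed = 619/2223 = 0.27845.
RR = 0.70270 / 0.27845 = 2.52360
The risk among the exposed is 2.52 times that among the unexposed.

2.524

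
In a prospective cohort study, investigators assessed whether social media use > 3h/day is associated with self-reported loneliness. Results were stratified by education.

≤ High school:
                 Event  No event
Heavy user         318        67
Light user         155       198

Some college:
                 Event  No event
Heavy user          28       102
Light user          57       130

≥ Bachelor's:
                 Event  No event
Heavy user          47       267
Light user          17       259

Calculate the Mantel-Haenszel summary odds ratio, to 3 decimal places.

OR_MH = Σ(aᵢdᵢ/nᵢ) / Σ(bᵢcᵢ/nᵢ), where nᵢ is the stratum total.
Stratum 1 (≤ High school): n = 738; a·d/n = 318·198/738 = 85.3171; b·c/n = 67·155/738 = 14.0718
Stratum 2 (Some college): n = 317; a·d/n = 28·130/317 = 11.4826; b·c/n = 102·57/317 = 18.3407
Stratum 3 (≥ Bachelor's): n = 590; a·d/n = 47·259/590 = 20.6322; b·c/n = 267·17/590 = 7.6932
OR_MH = (85.3171 + 11.4826 + 20.6322) / (14.0718 + 18.3407 + 7.6932) = 117.4319 / 40.1057 = 2.92806

2.928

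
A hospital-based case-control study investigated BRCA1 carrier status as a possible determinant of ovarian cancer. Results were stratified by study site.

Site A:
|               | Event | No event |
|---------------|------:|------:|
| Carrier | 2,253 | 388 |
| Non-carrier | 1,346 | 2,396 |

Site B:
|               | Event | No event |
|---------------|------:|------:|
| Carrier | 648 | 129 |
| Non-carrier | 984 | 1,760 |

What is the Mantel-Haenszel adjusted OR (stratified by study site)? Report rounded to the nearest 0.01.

OR_MH = Σ(aᵢdᵢ/nᵢ) / Σ(bᵢcᵢ/nᵢ), where nᵢ is the stratum total.
Stratum 1 (Site A): n = 6383; a·d/n = 2253·2396/6383 = 845.7133; b·c/n = 388·1346/6383 = 81.8186
Stratum 2 (Site B): n = 3521; a·d/n = 648·1760/3521 = 323.9080; b·c/n = 129·984/3521 = 36.0511
OR_MH = (845.7133 + 323.9080) / (81.8186 + 36.0511) = 1169.6213 / 117.8697 = 9.92300

9.92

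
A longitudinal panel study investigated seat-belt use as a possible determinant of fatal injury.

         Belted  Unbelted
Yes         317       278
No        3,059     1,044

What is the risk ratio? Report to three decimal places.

0.447

Reading the table with exposure as columns: a = 317 (Belted, case), b = 3059 (Belted, non-case), c = 278 (Unbelted, case), d = 1044.
Risk in exposed = 317/3376 = 0.09390; risk in unexposed = 278/1322 = 0.21029.
RR = 0.09390 / 0.21029 = 0.44652
The risk is 55% lower among the exposed than among the unexposed.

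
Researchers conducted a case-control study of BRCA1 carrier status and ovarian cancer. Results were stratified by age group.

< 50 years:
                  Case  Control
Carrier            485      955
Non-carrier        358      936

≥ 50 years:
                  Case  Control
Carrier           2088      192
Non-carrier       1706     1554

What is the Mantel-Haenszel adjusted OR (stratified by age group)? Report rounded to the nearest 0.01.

OR_MH = Σ(aᵢdᵢ/nᵢ) / Σ(bᵢcᵢ/nᵢ), where nᵢ is the stratum total.
Stratum 1 (< 50 years): n = 2734; a·d/n = 485·936/2734 = 166.0424; b·c/n = 955·358/2734 = 125.0512
Stratum 2 (≥ 50 years): n = 5540; a·d/n = 2088·1554/5540 = 585.6953; b·c/n = 192·1706/5540 = 59.1249
OR_MH = (166.0424 + 585.6953) / (125.0512 + 59.1249) = 751.7377 / 184.1761 = 4.08162

4.08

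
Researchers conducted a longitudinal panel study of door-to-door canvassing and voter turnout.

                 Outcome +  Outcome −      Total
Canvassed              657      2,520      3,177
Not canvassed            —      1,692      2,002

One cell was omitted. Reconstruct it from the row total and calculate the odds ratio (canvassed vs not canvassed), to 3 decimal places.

The missing cell is in the unexposed row: 2002 − 1692 = 310.
So a = 657, b = 2520, c = 310, d = 1692.
OR = (a·d)/(b·c) = (657 × 1692) / (2520 × 310) = 1111644 / 781200 = 1.42300

1.423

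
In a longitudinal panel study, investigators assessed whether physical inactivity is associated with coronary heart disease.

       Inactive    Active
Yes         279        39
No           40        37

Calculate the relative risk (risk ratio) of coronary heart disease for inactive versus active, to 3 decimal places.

Reading the table with exposure as columns: a = 279 (Inactive, case), b = 40 (Inactive, non-case), c = 39 (Active, case), d = 37.
Risk in exposed = 279/319 = 0.87461; risk in unexposed = 39/76 = 0.51316.
RR = 0.87461 / 0.51316 = 1.70436
The risk among the exposed is 1.70 times that among the unexposed.

1.704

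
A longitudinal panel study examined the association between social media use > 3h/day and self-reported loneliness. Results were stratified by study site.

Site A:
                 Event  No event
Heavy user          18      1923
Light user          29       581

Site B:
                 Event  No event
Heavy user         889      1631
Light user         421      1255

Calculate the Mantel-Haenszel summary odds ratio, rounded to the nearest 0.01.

1.46

OR_MH = Σ(aᵢdᵢ/nᵢ) / Σ(bᵢcᵢ/nᵢ), where nᵢ is the stratum total.
Stratum 1 (Site A): n = 2551; a·d/n = 18·581/2551 = 4.0996; b·c/n = 1923·29/2551 = 21.8608
Stratum 2 (Site B): n = 4196; a·d/n = 889·1255/4196 = 265.8949; b·c/n = 1631·421/4196 = 163.6442
OR_MH = (4.0996 + 265.8949) / (21.8608 + 163.6442) = 269.9945 / 185.5050 = 1.45546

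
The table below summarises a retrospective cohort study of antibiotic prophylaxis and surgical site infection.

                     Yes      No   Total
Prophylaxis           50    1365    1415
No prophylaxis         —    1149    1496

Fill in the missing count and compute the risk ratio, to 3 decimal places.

The missing cell is in the unexposed row: 1496 − 1149 = 347.
So a = 50, b = 1365, c = 347, d = 1149.
RR = [a/(a+b)] / [c/(c+d)] = (50/1415) / (347/1496) = 0.03534/0.23195 = 0.15234

0.152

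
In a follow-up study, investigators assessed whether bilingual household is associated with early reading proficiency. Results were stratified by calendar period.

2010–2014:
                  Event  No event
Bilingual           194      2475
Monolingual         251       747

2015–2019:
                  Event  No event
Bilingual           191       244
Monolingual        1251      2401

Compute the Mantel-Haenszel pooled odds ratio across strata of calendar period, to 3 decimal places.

OR_MH = Σ(aᵢdᵢ/nᵢ) / Σ(bᵢcᵢ/nᵢ), where nᵢ is the stratum total.
Stratum 1 (2010–2014): n = 3667; a·d/n = 194·747/3667 = 39.5195; b·c/n = 2475·251/3667 = 169.4096
Stratum 2 (2015–2019): n = 4087; a·d/n = 191·2401/4087 = 112.2072; b·c/n = 244·1251/4087 = 74.6866
OR_MH = (39.5195 + 112.2072) / (169.4096 + 74.6866) = 151.7267 / 244.0962 = 0.62159

0.622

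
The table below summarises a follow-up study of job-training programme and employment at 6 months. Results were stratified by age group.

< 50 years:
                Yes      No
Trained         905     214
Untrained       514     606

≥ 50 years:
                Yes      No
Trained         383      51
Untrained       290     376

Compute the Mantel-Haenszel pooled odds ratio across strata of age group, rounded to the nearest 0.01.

OR_MH = Σ(aᵢdᵢ/nᵢ) / Σ(bᵢcᵢ/nᵢ), where nᵢ is the stratum total.
Stratum 1 (< 50 years): n = 2239; a·d/n = 905·606/2239 = 244.9442; b·c/n = 214·514/2239 = 49.1273
Stratum 2 (≥ 50 years): n = 1100; a·d/n = 383·376/1100 = 130.9164; b·c/n = 51·290/1100 = 13.4455
OR_MH = (244.9442 + 130.9164) / (49.1273 + 13.4455) = 375.8605 / 62.5727 = 6.00678

6.01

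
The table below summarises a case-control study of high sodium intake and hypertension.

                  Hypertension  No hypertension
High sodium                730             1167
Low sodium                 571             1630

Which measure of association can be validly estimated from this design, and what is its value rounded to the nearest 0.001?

1.786

Cells: a = 730, b = 1167, c = 571, d = 1630.
This is a case-control study: participants were sampled on outcome status, so risks in the source population cannot be estimated directly — relative risk is not valid here. The odds ratio is the appropriate measure.
OR = (a·d)/(b·c) = (730 × 1630) / (1167 × 571) = 1189900 / 666357 = 1.78568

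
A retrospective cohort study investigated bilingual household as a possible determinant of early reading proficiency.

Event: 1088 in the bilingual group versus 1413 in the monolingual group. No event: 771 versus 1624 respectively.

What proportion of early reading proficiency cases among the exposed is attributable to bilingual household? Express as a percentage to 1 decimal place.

From the description: a = 1088, b = 771, c = 1413, d = 1624.
Risk in exposed = 1088/1859 = 0.58526; risk in unexposed = 1413/3037 = 0.46526.
RR = 0.58526/0.46526 = 1.25792
AR% = (RR − 1)/RR × 100 = (1.25792 − 1)/1.25792 × 100 = 20.5035%

20.5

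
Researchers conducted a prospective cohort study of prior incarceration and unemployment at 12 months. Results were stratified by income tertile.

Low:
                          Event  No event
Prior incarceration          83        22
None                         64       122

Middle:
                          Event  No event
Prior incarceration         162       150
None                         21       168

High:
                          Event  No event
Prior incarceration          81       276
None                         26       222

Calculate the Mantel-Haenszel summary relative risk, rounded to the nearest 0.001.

RR_MH = Σ(aᵢ·n₀ᵢ/nᵢ) / Σ(cᵢ·n₁ᵢ/nᵢ), with n₁ᵢ = aᵢ+bᵢ (exposed), n₀ᵢ = cᵢ+dᵢ (unexposed), nᵢ = n₁ᵢ+n₀ᵢ.
Stratum 1 (Low): n₁ = 105, n₀ = 186, n = 291; a·n₀/n = 83·186/291 = 53.0515; c·n₁/n = 64·105/291 = 23.0928
Stratum 2 (Middle): n₁ = 312, n₀ = 189, n = 501; a·n₀/n = 162·189/501 = 61.1138; c·n₁/n = 21·312/501 = 13.0778
Stratum 3 (High): n₁ = 357, n₀ = 248, n = 605; a·n₀/n = 81·248/605 = 33.2033; c·n₁/n = 26·357/605 = 15.3421
RR_MH = (53.0515 + 61.1138 + 33.2033) / (23.0928 + 13.0778 + 15.3421) = 147.3686 / 51.5128 = 2.86082

2.861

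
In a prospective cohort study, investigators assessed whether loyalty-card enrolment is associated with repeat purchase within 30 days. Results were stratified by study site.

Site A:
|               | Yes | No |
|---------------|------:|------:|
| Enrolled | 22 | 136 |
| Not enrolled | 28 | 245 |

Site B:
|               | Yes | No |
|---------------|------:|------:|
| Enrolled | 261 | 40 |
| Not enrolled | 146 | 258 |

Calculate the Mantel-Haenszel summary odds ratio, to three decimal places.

OR_MH = Σ(aᵢdᵢ/nᵢ) / Σ(bᵢcᵢ/nᵢ), where nᵢ is the stratum total.
Stratum 1 (Site A): n = 431; a·d/n = 22·245/431 = 12.5058; b·c/n = 136·28/431 = 8.8353
Stratum 2 (Site B): n = 705; a·d/n = 261·258/705 = 95.5149; b·c/n = 40·146/705 = 8.2837
OR_MH = (12.5058 + 95.5149) / (8.8353 + 8.2837) = 108.0207 / 17.1190 = 6.31001

6.310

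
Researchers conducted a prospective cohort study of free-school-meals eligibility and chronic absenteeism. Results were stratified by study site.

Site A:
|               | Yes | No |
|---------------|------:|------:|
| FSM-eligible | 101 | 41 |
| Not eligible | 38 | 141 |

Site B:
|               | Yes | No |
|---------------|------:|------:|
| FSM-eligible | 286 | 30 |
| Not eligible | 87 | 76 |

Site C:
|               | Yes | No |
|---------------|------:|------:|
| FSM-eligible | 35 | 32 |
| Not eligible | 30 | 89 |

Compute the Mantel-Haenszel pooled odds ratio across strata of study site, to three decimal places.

6.886

OR_MH = Σ(aᵢdᵢ/nᵢ) / Σ(bᵢcᵢ/nᵢ), where nᵢ is the stratum total.
Stratum 1 (Site A): n = 321; a·d/n = 101·141/321 = 44.3645; b·c/n = 41·38/321 = 4.8536
Stratum 2 (Site B): n = 479; a·d/n = 286·76/479 = 45.3779; b·c/n = 30·87/479 = 5.4489
Stratum 3 (Site C): n = 186; a·d/n = 35·89/186 = 16.7473; b·c/n = 32·30/186 = 5.1613
OR_MH = (44.3645 + 45.3779 + 16.7473) / (4.8536 + 5.4489 + 5.1613) = 106.4897 / 15.4637 = 6.88642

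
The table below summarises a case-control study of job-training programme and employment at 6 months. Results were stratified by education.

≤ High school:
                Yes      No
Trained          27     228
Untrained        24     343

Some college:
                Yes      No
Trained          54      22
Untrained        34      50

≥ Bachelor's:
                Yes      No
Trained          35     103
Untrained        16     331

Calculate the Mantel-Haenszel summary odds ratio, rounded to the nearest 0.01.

3.30

OR_MH = Σ(aᵢdᵢ/nᵢ) / Σ(bᵢcᵢ/nᵢ), where nᵢ is the stratum total.
Stratum 1 (≤ High school): n = 622; a·d/n = 27·343/622 = 14.8891; b·c/n = 228·24/622 = 8.7974
Stratum 2 (Some college): n = 160; a·d/n = 54·50/160 = 16.8750; b·c/n = 22·34/160 = 4.6750
Stratum 3 (≥ Bachelor's): n = 485; a·d/n = 35·331/485 = 23.8866; b·c/n = 103·16/485 = 3.3979
OR_MH = (14.8891 + 16.8750 + 23.8866) / (8.7974 + 4.6750 + 3.3979) = 55.6507 / 16.8704 = 3.29872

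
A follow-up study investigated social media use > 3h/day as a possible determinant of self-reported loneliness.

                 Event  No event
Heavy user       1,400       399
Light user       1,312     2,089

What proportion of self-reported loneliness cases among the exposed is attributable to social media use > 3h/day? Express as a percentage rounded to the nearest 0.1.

Cells: a = 1400, b = 399, c = 1312, d = 2089.
Risk in exposed = 1400/1799 = 0.77821; risk in unexposed = 1312/3401 = 0.38577.
RR = 0.77821/0.38577 = 2.01730
AR% = (RR − 1)/RR × 100 = (2.01730 − 1)/2.01730 × 100 = 50.4287%

50.4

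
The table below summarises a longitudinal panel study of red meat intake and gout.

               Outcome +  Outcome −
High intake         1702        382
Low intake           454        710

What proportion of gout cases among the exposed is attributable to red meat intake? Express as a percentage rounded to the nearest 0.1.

52.2

Cells: a = 1702, b = 382, c = 454, d = 710.
Risk in exposed = 1702/2084 = 0.81670; risk in unexposed = 454/1164 = 0.39003.
RR = 0.81670/0.39003 = 2.09391
AR% = (RR − 1)/RR × 100 = (2.09391 − 1)/2.09391 × 100 = 52.2426%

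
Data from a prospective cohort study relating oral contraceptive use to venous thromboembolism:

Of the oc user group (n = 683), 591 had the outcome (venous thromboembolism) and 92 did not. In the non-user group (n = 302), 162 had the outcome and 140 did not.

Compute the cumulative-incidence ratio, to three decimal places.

1.613

From the description: a = 591, b = 92, c = 162, d = 140.
Risk in exposed = 591/683 = 0.86530; risk in unexposed = 162/302 = 0.53642.
RR = 0.86530 / 0.53642 = 1.61309
The risk among the exposed is 1.61 times that among the unexposed.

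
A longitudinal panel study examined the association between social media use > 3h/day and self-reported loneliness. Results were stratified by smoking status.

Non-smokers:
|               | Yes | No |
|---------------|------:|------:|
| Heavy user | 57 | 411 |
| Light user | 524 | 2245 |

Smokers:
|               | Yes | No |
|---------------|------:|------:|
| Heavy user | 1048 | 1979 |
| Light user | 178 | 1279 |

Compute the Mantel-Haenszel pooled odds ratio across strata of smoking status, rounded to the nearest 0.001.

2.333

OR_MH = Σ(aᵢdᵢ/nᵢ) / Σ(bᵢcᵢ/nᵢ), where nᵢ is the stratum total.
Stratum 1 (Non-smokers): n = 3237; a·d/n = 57·2245/3237 = 39.5320; b·c/n = 411·524/3237 = 66.5320
Stratum 2 (Smokers): n = 4484; a·d/n = 1048·1279/4484 = 298.9277; b·c/n = 1979·178/4484 = 78.5598
OR_MH = (39.5320 + 298.9277) / (66.5320 + 78.5598) = 338.4597 / 145.0917 = 2.33273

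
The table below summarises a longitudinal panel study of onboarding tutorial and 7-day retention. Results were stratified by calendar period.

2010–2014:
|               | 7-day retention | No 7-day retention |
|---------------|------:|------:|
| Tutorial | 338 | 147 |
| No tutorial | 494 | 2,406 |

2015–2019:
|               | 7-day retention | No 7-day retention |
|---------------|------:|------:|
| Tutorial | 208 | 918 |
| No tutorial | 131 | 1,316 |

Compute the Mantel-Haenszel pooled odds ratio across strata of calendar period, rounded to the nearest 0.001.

5.083

OR_MH = Σ(aᵢdᵢ/nᵢ) / Σ(bᵢcᵢ/nᵢ), where nᵢ is the stratum total.
Stratum 1 (2010–2014): n = 3385; a·d/n = 338·2406/3385 = 240.2446; b·c/n = 147·494/3385 = 21.4529
Stratum 2 (2015–2019): n = 2573; a·d/n = 208·1316/2573 = 106.3848; b·c/n = 918·131/2573 = 46.7384
OR_MH = (240.2446 + 106.3848) / (21.4529 + 46.7384) = 346.6294 / 68.1913 = 5.08319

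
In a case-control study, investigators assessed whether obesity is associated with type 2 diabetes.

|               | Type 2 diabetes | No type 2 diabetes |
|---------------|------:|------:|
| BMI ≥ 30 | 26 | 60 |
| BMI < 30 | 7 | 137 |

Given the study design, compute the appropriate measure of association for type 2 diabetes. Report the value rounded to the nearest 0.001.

Cells: a = 26, b = 60, c = 7, d = 137.
This is a case-control study: participants were sampled on outcome status, so risks in the source population cannot be estimated directly — relative risk is not valid here. The odds ratio is the appropriate measure.
OR = (a·d)/(b·c) = (26 × 137) / (60 × 7) = 3562 / 420 = 8.48095

8.481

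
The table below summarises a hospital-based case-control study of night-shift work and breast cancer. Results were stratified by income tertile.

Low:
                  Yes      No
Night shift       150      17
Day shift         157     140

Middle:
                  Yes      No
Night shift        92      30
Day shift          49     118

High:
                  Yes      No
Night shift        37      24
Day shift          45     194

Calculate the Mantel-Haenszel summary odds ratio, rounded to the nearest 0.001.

7.393

OR_MH = Σ(aᵢdᵢ/nᵢ) / Σ(bᵢcᵢ/nᵢ), where nᵢ is the stratum total.
Stratum 1 (Low): n = 464; a·d/n = 150·140/464 = 45.2586; b·c/n = 17·157/464 = 5.7522
Stratum 2 (Middle): n = 289; a·d/n = 92·118/289 = 37.5640; b·c/n = 30·49/289 = 5.0865
Stratum 3 (High): n = 300; a·d/n = 37·194/300 = 23.9267; b·c/n = 24·45/300 = 3.6000
OR_MH = (45.2586 + 37.5640 + 23.9267) / (5.7522 + 5.0865 + 3.6000) = 106.7493 / 14.4387 = 7.39330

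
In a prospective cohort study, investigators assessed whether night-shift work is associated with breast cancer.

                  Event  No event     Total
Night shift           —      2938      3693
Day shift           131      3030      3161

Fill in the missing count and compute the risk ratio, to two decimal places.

4.93

The missing cell is in the exposed row: 3693 − 2938 = 755.
So a = 755, b = 2938, c = 131, d = 3030.
RR = [a/(a+b)] / [c/(c+d)] = (755/3693) / (131/3161) = 0.20444/0.04144 = 4.93311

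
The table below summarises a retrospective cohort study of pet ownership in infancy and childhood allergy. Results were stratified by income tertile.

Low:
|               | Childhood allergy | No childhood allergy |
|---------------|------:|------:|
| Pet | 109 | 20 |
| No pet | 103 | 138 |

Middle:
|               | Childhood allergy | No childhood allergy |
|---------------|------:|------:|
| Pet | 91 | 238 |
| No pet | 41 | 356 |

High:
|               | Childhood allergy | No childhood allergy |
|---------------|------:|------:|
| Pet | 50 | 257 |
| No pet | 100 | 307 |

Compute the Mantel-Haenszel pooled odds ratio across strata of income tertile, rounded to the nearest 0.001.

OR_MH = Σ(aᵢdᵢ/nᵢ) / Σ(bᵢcᵢ/nᵢ), where nᵢ is the stratum total.
Stratum 1 (Low): n = 370; a·d/n = 109·138/370 = 40.6541; b·c/n = 20·103/370 = 5.5676
Stratum 2 (Middle): n = 726; a·d/n = 91·356/726 = 44.6226; b·c/n = 238·41/726 = 13.4408
Stratum 3 (High): n = 714; a·d/n = 50·307/714 = 21.4986; b·c/n = 257·100/714 = 35.9944
OR_MH = (40.6541 + 44.6226 + 21.4986) / (5.5676 + 13.4408 + 35.9944) = 106.7752 / 55.0027 = 1.94127

1.941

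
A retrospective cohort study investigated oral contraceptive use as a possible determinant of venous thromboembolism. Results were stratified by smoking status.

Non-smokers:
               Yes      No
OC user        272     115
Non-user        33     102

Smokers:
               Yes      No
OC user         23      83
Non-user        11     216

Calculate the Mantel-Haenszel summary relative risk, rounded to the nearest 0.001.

3.076

RR_MH = Σ(aᵢ·n₀ᵢ/nᵢ) / Σ(cᵢ·n₁ᵢ/nᵢ), with n₁ᵢ = aᵢ+bᵢ (exposed), n₀ᵢ = cᵢ+dᵢ (unexposed), nᵢ = n₁ᵢ+n₀ᵢ.
Stratum 1 (Non-smokers): n₁ = 387, n₀ = 135, n = 522; a·n₀/n = 272·135/522 = 70.3448; c·n₁/n = 33·387/522 = 24.4655
Stratum 2 (Smokers): n₁ = 106, n₀ = 227, n = 333; a·n₀/n = 23·227/333 = 15.6787; c·n₁/n = 11·106/333 = 3.5015
RR_MH = (70.3448 + 15.6787) / (24.4655 + 3.5015) = 86.0235 / 27.9670 = 3.07589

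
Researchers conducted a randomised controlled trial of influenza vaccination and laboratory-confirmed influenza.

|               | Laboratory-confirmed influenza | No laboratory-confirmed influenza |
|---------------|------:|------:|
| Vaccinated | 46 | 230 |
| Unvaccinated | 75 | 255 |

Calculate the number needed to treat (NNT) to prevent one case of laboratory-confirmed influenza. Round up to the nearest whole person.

Risk in treated group = 46/276 = 0.16667; risk in control = 75/330 = 0.22727.
Absolute risk reduction = 0.22727 − 0.16667 = 0.06061
NNT = 1 / ARR = 1 / 0.06061 = 16.500 → round up → 17

17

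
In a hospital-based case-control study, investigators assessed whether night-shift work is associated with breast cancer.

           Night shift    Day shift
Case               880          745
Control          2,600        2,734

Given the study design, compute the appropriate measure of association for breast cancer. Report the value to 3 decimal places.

1.242

Reading the table with exposure as columns: a = 880 (Night shift, case), b = 2600 (Night shift, non-case), c = 745 (Day shift, case), d = 2734.
This is a hospital-based case-control study: participants were sampled on outcome status, so risks in the source population cannot be estimated directly — relative risk is not valid here. The odds ratio is the appropriate measure.
OR = (a·d)/(b·c) = (880 × 2734) / (2600 × 745) = 2405920 / 1937000 = 1.24209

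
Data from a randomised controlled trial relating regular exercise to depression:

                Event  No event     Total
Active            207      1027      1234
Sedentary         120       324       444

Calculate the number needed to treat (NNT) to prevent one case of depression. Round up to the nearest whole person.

Risk in treated group = 207/1234 = 0.16775; risk in control = 120/444 = 0.27027.
Absolute risk reduction = 0.27027 − 0.16775 = 0.10252
NNT = 1 / ARR = 1 / 0.10252 = 9.754 → round up → 10

10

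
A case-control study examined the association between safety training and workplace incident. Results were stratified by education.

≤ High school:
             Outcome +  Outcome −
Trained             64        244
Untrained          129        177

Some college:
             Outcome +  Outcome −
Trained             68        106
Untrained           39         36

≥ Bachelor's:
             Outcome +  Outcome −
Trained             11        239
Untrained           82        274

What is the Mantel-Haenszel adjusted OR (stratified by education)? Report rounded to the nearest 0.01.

OR_MH = Σ(aᵢdᵢ/nᵢ) / Σ(bᵢcᵢ/nᵢ), where nᵢ is the stratum total.
Stratum 1 (≤ High school): n = 614; a·d/n = 64·177/614 = 18.4495; b·c/n = 244·129/614 = 51.2638
Stratum 2 (Some college): n = 249; a·d/n = 68·36/249 = 9.8313; b·c/n = 106·39/249 = 16.6024
Stratum 3 (≥ Bachelor's): n = 606; a·d/n = 11·274/606 = 4.9736; b·c/n = 239·82/606 = 32.3399
OR_MH = (18.4495 + 9.8313 + 4.9736) / (51.2638 + 16.6024 + 32.3399) = 33.2544 / 100.2062 = 0.33186

0.33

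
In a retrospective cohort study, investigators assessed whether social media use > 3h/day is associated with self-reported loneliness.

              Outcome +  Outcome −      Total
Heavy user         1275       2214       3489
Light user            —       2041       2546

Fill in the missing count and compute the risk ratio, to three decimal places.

1.842

The missing cell is in the unexposed row: 2546 − 2041 = 505.
So a = 1275, b = 2214, c = 505, d = 2041.
RR = [a/(a+b)] / [c/(c+d)] = (1275/3489) / (505/2546) = 0.36543/0.19835 = 1.84237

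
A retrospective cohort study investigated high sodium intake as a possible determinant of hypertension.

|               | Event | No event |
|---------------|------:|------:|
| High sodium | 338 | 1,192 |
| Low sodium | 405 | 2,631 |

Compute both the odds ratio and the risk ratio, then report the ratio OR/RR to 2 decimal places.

1.11

Cells: a = 338, b = 1192, c = 405, d = 2631.
OR = (338·2631)/(1192·405) = 889278/482760 = 1.84207
Risk in exposed = 338/1530 = 0.22092; risk in unexposed = 405/3036 = 0.13340; RR = 1.65604
OR/RR = 1.84207 / 1.65604 = 1.11233
The outcome is not rare, so the OR lies further from 1 than the RR.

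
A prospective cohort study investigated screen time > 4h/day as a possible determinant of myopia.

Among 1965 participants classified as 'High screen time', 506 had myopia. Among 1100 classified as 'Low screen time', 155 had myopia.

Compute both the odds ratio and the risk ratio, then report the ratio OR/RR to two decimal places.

1.16

From the description: a = 506, b = 1459, c = 155, d = 945.
OR = (506·945)/(1459·155) = 478170/226145 = 2.11444
Risk in exposed = 506/1965 = 0.25751; risk in unexposed = 155/1100 = 0.14091; RR = 1.82746
OR/RR = 2.11444 / 1.82746 = 1.15703
The outcome is not rare, so the OR lies further from 1 than the RR.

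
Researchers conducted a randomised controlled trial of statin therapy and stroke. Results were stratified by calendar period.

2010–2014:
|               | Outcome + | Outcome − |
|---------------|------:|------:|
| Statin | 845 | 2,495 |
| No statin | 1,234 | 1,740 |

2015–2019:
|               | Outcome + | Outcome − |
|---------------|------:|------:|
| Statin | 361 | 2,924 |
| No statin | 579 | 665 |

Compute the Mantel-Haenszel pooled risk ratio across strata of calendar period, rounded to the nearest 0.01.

0.46

RR_MH = Σ(aᵢ·n₀ᵢ/nᵢ) / Σ(cᵢ·n₁ᵢ/nᵢ), with n₁ᵢ = aᵢ+bᵢ (exposed), n₀ᵢ = cᵢ+dᵢ (unexposed), nᵢ = n₁ᵢ+n₀ᵢ.
Stratum 1 (2010–2014): n₁ = 3340, n₀ = 2974, n = 6314; a·n₀/n = 845·2974/6314 = 398.0092; c·n₁/n = 1234·3340/6314 = 652.7653
Stratum 2 (2015–2019): n₁ = 3285, n₀ = 1244, n = 4529; a·n₀/n = 361·1244/4529 = 99.1574; c·n₁/n = 579·3285/4529 = 419.9636
RR_MH = (398.0092 + 99.1574) / (652.7653 + 419.9636) = 497.1666 / 1072.7289 = 0.46346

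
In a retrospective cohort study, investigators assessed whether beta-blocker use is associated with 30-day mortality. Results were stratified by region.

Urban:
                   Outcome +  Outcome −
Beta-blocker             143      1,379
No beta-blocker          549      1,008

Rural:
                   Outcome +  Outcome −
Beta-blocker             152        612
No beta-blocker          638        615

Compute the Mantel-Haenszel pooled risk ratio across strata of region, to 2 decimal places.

RR_MH = Σ(aᵢ·n₀ᵢ/nᵢ) / Σ(cᵢ·n₁ᵢ/nᵢ), with n₁ᵢ = aᵢ+bᵢ (exposed), n₀ᵢ = cᵢ+dᵢ (unexposed), nᵢ = n₁ᵢ+n₀ᵢ.
Stratum 1 (Urban): n₁ = 1522, n₀ = 1557, n = 3079; a·n₀/n = 143·1557/3079 = 72.3128; c·n₁/n = 549·1522/3079 = 271.3797
Stratum 2 (Rural): n₁ = 764, n₀ = 1253, n = 2017; a·n₀/n = 152·1253/2017 = 94.4254; c·n₁/n = 638·764/2017 = 241.6619
RR_MH = (72.3128 + 94.4254) / (271.3797 + 241.6619) = 166.7381 / 513.0415 = 0.32500

0.32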